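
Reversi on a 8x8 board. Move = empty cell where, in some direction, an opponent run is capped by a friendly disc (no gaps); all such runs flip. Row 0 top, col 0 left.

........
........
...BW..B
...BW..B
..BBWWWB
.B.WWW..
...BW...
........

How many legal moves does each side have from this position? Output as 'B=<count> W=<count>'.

-- B to move --
(1,3): no bracket -> illegal
(1,4): no bracket -> illegal
(1,5): flips 1 -> legal
(2,5): flips 2 -> legal
(3,5): flips 1 -> legal
(3,6): flips 2 -> legal
(5,2): no bracket -> illegal
(5,6): flips 2 -> legal
(5,7): no bracket -> illegal
(6,2): no bracket -> illegal
(6,5): flips 2 -> legal
(6,6): flips 2 -> legal
(7,3): flips 3 -> legal
(7,4): no bracket -> illegal
(7,5): flips 2 -> legal
B mobility = 9
-- W to move --
(1,2): flips 1 -> legal
(1,3): flips 3 -> legal
(1,4): no bracket -> illegal
(1,6): no bracket -> illegal
(1,7): no bracket -> illegal
(2,2): flips 2 -> legal
(2,6): no bracket -> illegal
(3,1): flips 1 -> legal
(3,2): flips 2 -> legal
(3,6): no bracket -> illegal
(4,0): no bracket -> illegal
(4,1): flips 2 -> legal
(5,0): no bracket -> illegal
(5,2): flips 1 -> legal
(5,6): no bracket -> illegal
(5,7): no bracket -> illegal
(6,0): flips 3 -> legal
(6,1): no bracket -> illegal
(6,2): flips 1 -> legal
(7,2): flips 1 -> legal
(7,3): flips 1 -> legal
(7,4): no bracket -> illegal
W mobility = 11

Answer: B=9 W=11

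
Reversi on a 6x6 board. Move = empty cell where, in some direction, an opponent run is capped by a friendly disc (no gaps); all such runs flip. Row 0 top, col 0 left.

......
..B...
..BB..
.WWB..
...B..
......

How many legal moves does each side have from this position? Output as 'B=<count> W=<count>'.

Answer: B=5 W=5

Derivation:
-- B to move --
(2,0): no bracket -> illegal
(2,1): flips 1 -> legal
(3,0): flips 2 -> legal
(4,0): flips 1 -> legal
(4,1): flips 1 -> legal
(4,2): flips 1 -> legal
B mobility = 5
-- W to move --
(0,1): no bracket -> illegal
(0,2): flips 2 -> legal
(0,3): no bracket -> illegal
(1,1): no bracket -> illegal
(1,3): flips 1 -> legal
(1,4): flips 1 -> legal
(2,1): no bracket -> illegal
(2,4): no bracket -> illegal
(3,4): flips 1 -> legal
(4,2): no bracket -> illegal
(4,4): no bracket -> illegal
(5,2): no bracket -> illegal
(5,3): no bracket -> illegal
(5,4): flips 1 -> legal
W mobility = 5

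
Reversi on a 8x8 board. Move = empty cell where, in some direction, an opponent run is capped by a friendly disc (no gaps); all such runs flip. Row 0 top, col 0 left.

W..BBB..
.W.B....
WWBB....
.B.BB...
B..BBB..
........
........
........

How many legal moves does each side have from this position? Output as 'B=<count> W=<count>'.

-- B to move --
(0,1): flips 2 -> legal
(0,2): no bracket -> illegal
(1,0): no bracket -> illegal
(1,2): no bracket -> illegal
(3,0): no bracket -> illegal
(3,2): no bracket -> illegal
B mobility = 1
-- W to move --
(0,2): no bracket -> illegal
(0,6): no bracket -> illegal
(1,2): no bracket -> illegal
(1,4): no bracket -> illegal
(1,5): no bracket -> illegal
(1,6): no bracket -> illegal
(2,4): flips 2 -> legal
(2,5): no bracket -> illegal
(3,0): no bracket -> illegal
(3,2): no bracket -> illegal
(3,5): no bracket -> illegal
(3,6): no bracket -> illegal
(4,1): flips 1 -> legal
(4,2): flips 1 -> legal
(4,6): no bracket -> illegal
(5,0): no bracket -> illegal
(5,1): no bracket -> illegal
(5,2): no bracket -> illegal
(5,3): no bracket -> illegal
(5,4): no bracket -> illegal
(5,5): flips 3 -> legal
(5,6): no bracket -> illegal
W mobility = 4

Answer: B=1 W=4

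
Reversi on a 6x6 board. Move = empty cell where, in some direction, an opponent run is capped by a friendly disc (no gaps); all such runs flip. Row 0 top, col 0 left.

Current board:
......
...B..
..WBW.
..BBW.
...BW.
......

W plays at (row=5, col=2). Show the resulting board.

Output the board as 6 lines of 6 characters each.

Place W at (5,2); scan 8 dirs for brackets.
Dir NW: first cell '.' (not opp) -> no flip
Dir N: first cell '.' (not opp) -> no flip
Dir NE: opp run (4,3) capped by W -> flip
Dir W: first cell '.' (not opp) -> no flip
Dir E: first cell '.' (not opp) -> no flip
Dir SW: edge -> no flip
Dir S: edge -> no flip
Dir SE: edge -> no flip
All flips: (4,3)

Answer: ......
...B..
..WBW.
..BBW.
...WW.
..W...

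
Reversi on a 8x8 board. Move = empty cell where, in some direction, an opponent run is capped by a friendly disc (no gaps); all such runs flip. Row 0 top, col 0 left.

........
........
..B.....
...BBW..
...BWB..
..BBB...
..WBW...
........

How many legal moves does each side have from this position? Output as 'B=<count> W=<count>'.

Answer: B=10 W=6

Derivation:
-- B to move --
(2,4): no bracket -> illegal
(2,5): flips 1 -> legal
(2,6): flips 2 -> legal
(3,6): flips 1 -> legal
(4,6): no bracket -> illegal
(5,1): no bracket -> illegal
(5,5): flips 1 -> legal
(6,1): flips 1 -> legal
(6,5): flips 1 -> legal
(7,1): flips 1 -> legal
(7,2): flips 1 -> legal
(7,3): no bracket -> illegal
(7,4): flips 1 -> legal
(7,5): flips 1 -> legal
B mobility = 10
-- W to move --
(1,1): flips 2 -> legal
(1,2): no bracket -> illegal
(1,3): no bracket -> illegal
(2,1): no bracket -> illegal
(2,3): no bracket -> illegal
(2,4): flips 1 -> legal
(2,5): no bracket -> illegal
(3,1): no bracket -> illegal
(3,2): flips 2 -> legal
(3,6): no bracket -> illegal
(4,1): no bracket -> illegal
(4,2): flips 3 -> legal
(4,6): flips 1 -> legal
(5,1): no bracket -> illegal
(5,5): flips 1 -> legal
(5,6): no bracket -> illegal
(6,1): no bracket -> illegal
(6,5): no bracket -> illegal
(7,2): no bracket -> illegal
(7,3): no bracket -> illegal
(7,4): no bracket -> illegal
W mobility = 6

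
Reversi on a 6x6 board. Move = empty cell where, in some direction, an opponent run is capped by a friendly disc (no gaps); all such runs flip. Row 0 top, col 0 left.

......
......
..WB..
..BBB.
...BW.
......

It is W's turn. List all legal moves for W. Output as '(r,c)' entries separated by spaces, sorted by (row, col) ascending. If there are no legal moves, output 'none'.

Answer: (2,4) (4,2)

Derivation:
(1,2): no bracket -> illegal
(1,3): no bracket -> illegal
(1,4): no bracket -> illegal
(2,1): no bracket -> illegal
(2,4): flips 2 -> legal
(2,5): no bracket -> illegal
(3,1): no bracket -> illegal
(3,5): no bracket -> illegal
(4,1): no bracket -> illegal
(4,2): flips 2 -> legal
(4,5): no bracket -> illegal
(5,2): no bracket -> illegal
(5,3): no bracket -> illegal
(5,4): no bracket -> illegal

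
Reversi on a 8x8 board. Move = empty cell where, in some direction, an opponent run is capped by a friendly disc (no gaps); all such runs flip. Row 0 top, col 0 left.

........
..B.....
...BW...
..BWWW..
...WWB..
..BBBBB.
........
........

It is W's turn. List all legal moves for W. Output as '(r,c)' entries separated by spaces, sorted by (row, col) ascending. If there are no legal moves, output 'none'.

(0,1): flips 2 -> legal
(0,2): no bracket -> illegal
(0,3): no bracket -> illegal
(1,1): no bracket -> illegal
(1,3): flips 1 -> legal
(1,4): no bracket -> illegal
(2,1): flips 1 -> legal
(2,2): flips 1 -> legal
(3,1): flips 1 -> legal
(3,6): no bracket -> illegal
(4,1): no bracket -> illegal
(4,2): no bracket -> illegal
(4,6): flips 1 -> legal
(4,7): no bracket -> illegal
(5,1): no bracket -> illegal
(5,7): no bracket -> illegal
(6,1): flips 1 -> legal
(6,2): flips 1 -> legal
(6,3): flips 1 -> legal
(6,4): flips 1 -> legal
(6,5): flips 3 -> legal
(6,6): flips 1 -> legal
(6,7): flips 2 -> legal

Answer: (0,1) (1,3) (2,1) (2,2) (3,1) (4,6) (6,1) (6,2) (6,3) (6,4) (6,5) (6,6) (6,7)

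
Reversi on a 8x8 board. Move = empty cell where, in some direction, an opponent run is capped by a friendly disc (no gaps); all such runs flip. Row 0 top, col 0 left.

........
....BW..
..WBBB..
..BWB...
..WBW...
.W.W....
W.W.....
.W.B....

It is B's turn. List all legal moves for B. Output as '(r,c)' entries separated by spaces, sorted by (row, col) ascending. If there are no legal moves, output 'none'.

Answer: (0,5) (0,6) (1,2) (1,6) (2,1) (4,0) (4,1) (4,5) (5,2) (5,4) (6,3)

Derivation:
(0,4): no bracket -> illegal
(0,5): flips 1 -> legal
(0,6): flips 1 -> legal
(1,1): no bracket -> illegal
(1,2): flips 1 -> legal
(1,3): no bracket -> illegal
(1,6): flips 1 -> legal
(2,1): flips 1 -> legal
(2,6): no bracket -> illegal
(3,1): no bracket -> illegal
(3,5): no bracket -> illegal
(4,0): flips 2 -> legal
(4,1): flips 1 -> legal
(4,5): flips 1 -> legal
(5,0): no bracket -> illegal
(5,2): flips 1 -> legal
(5,4): flips 1 -> legal
(5,5): no bracket -> illegal
(6,1): no bracket -> illegal
(6,3): flips 1 -> legal
(6,4): no bracket -> illegal
(7,0): no bracket -> illegal
(7,2): no bracket -> illegal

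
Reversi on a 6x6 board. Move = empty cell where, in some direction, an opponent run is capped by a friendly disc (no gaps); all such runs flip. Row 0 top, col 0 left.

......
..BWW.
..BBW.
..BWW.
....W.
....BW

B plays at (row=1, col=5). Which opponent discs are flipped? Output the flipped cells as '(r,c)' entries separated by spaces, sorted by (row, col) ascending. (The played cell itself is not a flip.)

Dir NW: first cell '.' (not opp) -> no flip
Dir N: first cell '.' (not opp) -> no flip
Dir NE: edge -> no flip
Dir W: opp run (1,4) (1,3) capped by B -> flip
Dir E: edge -> no flip
Dir SW: opp run (2,4) (3,3), next='.' -> no flip
Dir S: first cell '.' (not opp) -> no flip
Dir SE: edge -> no flip

Answer: (1,3) (1,4)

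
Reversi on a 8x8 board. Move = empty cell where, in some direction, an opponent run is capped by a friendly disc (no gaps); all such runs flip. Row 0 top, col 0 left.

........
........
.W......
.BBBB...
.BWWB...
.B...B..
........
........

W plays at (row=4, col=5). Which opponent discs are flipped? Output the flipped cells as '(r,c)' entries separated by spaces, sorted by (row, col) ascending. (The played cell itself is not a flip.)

Answer: (4,4)

Derivation:
Dir NW: opp run (3,4), next='.' -> no flip
Dir N: first cell '.' (not opp) -> no flip
Dir NE: first cell '.' (not opp) -> no flip
Dir W: opp run (4,4) capped by W -> flip
Dir E: first cell '.' (not opp) -> no flip
Dir SW: first cell '.' (not opp) -> no flip
Dir S: opp run (5,5), next='.' -> no flip
Dir SE: first cell '.' (not opp) -> no flip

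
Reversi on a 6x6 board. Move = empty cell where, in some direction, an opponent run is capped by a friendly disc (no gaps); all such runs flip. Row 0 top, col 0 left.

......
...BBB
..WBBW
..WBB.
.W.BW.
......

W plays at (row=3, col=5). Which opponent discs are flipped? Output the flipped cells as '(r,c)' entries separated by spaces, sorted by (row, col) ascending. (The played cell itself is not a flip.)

Answer: (3,3) (3,4)

Derivation:
Dir NW: opp run (2,4) (1,3), next='.' -> no flip
Dir N: first cell 'W' (not opp) -> no flip
Dir NE: edge -> no flip
Dir W: opp run (3,4) (3,3) capped by W -> flip
Dir E: edge -> no flip
Dir SW: first cell 'W' (not opp) -> no flip
Dir S: first cell '.' (not opp) -> no flip
Dir SE: edge -> no flip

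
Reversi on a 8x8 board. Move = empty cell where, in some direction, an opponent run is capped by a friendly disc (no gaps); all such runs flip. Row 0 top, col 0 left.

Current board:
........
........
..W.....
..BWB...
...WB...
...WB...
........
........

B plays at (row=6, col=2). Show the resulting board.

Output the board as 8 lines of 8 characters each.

Answer: ........
........
..W.....
..BWB...
...WB...
...BB...
..B.....
........

Derivation:
Place B at (6,2); scan 8 dirs for brackets.
Dir NW: first cell '.' (not opp) -> no flip
Dir N: first cell '.' (not opp) -> no flip
Dir NE: opp run (5,3) capped by B -> flip
Dir W: first cell '.' (not opp) -> no flip
Dir E: first cell '.' (not opp) -> no flip
Dir SW: first cell '.' (not opp) -> no flip
Dir S: first cell '.' (not opp) -> no flip
Dir SE: first cell '.' (not opp) -> no flip
All flips: (5,3)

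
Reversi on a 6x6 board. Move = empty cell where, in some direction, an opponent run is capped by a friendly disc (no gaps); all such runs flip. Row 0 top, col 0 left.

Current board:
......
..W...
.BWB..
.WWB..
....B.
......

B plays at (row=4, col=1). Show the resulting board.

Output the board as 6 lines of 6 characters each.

Place B at (4,1); scan 8 dirs for brackets.
Dir NW: first cell '.' (not opp) -> no flip
Dir N: opp run (3,1) capped by B -> flip
Dir NE: opp run (3,2) capped by B -> flip
Dir W: first cell '.' (not opp) -> no flip
Dir E: first cell '.' (not opp) -> no flip
Dir SW: first cell '.' (not opp) -> no flip
Dir S: first cell '.' (not opp) -> no flip
Dir SE: first cell '.' (not opp) -> no flip
All flips: (3,1) (3,2)

Answer: ......
..W...
.BWB..
.BBB..
.B..B.
......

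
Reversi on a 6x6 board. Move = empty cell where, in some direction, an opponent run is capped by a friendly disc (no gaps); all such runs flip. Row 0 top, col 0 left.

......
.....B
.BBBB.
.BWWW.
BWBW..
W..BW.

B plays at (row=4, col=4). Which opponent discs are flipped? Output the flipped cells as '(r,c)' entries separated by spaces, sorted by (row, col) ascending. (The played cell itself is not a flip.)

Dir NW: opp run (3,3) capped by B -> flip
Dir N: opp run (3,4) capped by B -> flip
Dir NE: first cell '.' (not opp) -> no flip
Dir W: opp run (4,3) capped by B -> flip
Dir E: first cell '.' (not opp) -> no flip
Dir SW: first cell 'B' (not opp) -> no flip
Dir S: opp run (5,4), next=edge -> no flip
Dir SE: first cell '.' (not opp) -> no flip

Answer: (3,3) (3,4) (4,3)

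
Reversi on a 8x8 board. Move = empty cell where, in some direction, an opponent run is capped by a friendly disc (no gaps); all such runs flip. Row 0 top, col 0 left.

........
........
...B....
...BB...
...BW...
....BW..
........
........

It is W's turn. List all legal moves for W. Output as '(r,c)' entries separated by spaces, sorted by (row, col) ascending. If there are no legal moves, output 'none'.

(1,2): no bracket -> illegal
(1,3): no bracket -> illegal
(1,4): no bracket -> illegal
(2,2): flips 1 -> legal
(2,4): flips 1 -> legal
(2,5): no bracket -> illegal
(3,2): no bracket -> illegal
(3,5): no bracket -> illegal
(4,2): flips 1 -> legal
(4,5): no bracket -> illegal
(5,2): no bracket -> illegal
(5,3): flips 1 -> legal
(6,3): no bracket -> illegal
(6,4): flips 1 -> legal
(6,5): no bracket -> illegal

Answer: (2,2) (2,4) (4,2) (5,3) (6,4)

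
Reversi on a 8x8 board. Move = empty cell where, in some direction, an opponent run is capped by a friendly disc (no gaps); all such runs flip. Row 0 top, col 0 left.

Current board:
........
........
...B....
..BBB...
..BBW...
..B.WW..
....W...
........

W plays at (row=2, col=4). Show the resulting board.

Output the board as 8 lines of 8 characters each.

Answer: ........
........
...BW...
..BBW...
..BBW...
..B.WW..
....W...
........

Derivation:
Place W at (2,4); scan 8 dirs for brackets.
Dir NW: first cell '.' (not opp) -> no flip
Dir N: first cell '.' (not opp) -> no flip
Dir NE: first cell '.' (not opp) -> no flip
Dir W: opp run (2,3), next='.' -> no flip
Dir E: first cell '.' (not opp) -> no flip
Dir SW: opp run (3,3) (4,2), next='.' -> no flip
Dir S: opp run (3,4) capped by W -> flip
Dir SE: first cell '.' (not opp) -> no flip
All flips: (3,4)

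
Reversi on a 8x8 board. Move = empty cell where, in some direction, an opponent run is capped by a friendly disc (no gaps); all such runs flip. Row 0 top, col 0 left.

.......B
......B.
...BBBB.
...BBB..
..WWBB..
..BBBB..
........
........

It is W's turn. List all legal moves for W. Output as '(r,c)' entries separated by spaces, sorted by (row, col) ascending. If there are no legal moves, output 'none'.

(0,5): no bracket -> illegal
(0,6): no bracket -> illegal
(1,2): no bracket -> illegal
(1,3): flips 2 -> legal
(1,4): no bracket -> illegal
(1,5): flips 2 -> legal
(1,7): no bracket -> illegal
(2,2): no bracket -> illegal
(2,7): no bracket -> illegal
(3,2): no bracket -> illegal
(3,6): no bracket -> illegal
(3,7): no bracket -> illegal
(4,1): no bracket -> illegal
(4,6): flips 2 -> legal
(5,1): no bracket -> illegal
(5,6): no bracket -> illegal
(6,1): flips 1 -> legal
(6,2): flips 1 -> legal
(6,3): flips 1 -> legal
(6,4): flips 1 -> legal
(6,5): flips 1 -> legal
(6,6): no bracket -> illegal

Answer: (1,3) (1,5) (4,6) (6,1) (6,2) (6,3) (6,4) (6,5)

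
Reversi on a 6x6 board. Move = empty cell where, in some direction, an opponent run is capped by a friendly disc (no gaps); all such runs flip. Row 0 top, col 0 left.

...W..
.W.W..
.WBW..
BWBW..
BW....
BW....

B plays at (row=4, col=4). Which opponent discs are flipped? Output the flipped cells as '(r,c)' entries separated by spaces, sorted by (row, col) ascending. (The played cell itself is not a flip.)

Dir NW: opp run (3,3) capped by B -> flip
Dir N: first cell '.' (not opp) -> no flip
Dir NE: first cell '.' (not opp) -> no flip
Dir W: first cell '.' (not opp) -> no flip
Dir E: first cell '.' (not opp) -> no flip
Dir SW: first cell '.' (not opp) -> no flip
Dir S: first cell '.' (not opp) -> no flip
Dir SE: first cell '.' (not opp) -> no flip

Answer: (3,3)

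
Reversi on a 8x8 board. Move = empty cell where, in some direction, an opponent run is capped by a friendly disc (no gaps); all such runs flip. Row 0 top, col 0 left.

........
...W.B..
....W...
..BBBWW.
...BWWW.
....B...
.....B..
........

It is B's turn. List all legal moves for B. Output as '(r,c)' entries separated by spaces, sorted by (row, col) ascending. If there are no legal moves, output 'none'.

(0,2): no bracket -> illegal
(0,3): no bracket -> illegal
(0,4): no bracket -> illegal
(1,2): no bracket -> illegal
(1,4): flips 1 -> legal
(2,2): no bracket -> illegal
(2,3): no bracket -> illegal
(2,5): no bracket -> illegal
(2,6): no bracket -> illegal
(2,7): flips 2 -> legal
(3,7): flips 2 -> legal
(4,7): flips 3 -> legal
(5,3): no bracket -> illegal
(5,5): flips 1 -> legal
(5,6): flips 1 -> legal
(5,7): no bracket -> illegal

Answer: (1,4) (2,7) (3,7) (4,7) (5,5) (5,6)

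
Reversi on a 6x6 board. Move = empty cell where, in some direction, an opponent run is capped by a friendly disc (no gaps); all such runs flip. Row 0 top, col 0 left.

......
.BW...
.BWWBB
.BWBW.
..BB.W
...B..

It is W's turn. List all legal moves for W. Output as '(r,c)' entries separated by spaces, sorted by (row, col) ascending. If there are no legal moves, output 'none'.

Answer: (0,0) (1,0) (1,4) (2,0) (3,0) (4,0) (4,4) (5,2) (5,4)

Derivation:
(0,0): flips 1 -> legal
(0,1): no bracket -> illegal
(0,2): no bracket -> illegal
(1,0): flips 2 -> legal
(1,3): no bracket -> illegal
(1,4): flips 1 -> legal
(1,5): no bracket -> illegal
(2,0): flips 1 -> legal
(3,0): flips 2 -> legal
(3,5): no bracket -> illegal
(4,0): flips 1 -> legal
(4,1): no bracket -> illegal
(4,4): flips 1 -> legal
(5,1): no bracket -> illegal
(5,2): flips 2 -> legal
(5,4): flips 1 -> legal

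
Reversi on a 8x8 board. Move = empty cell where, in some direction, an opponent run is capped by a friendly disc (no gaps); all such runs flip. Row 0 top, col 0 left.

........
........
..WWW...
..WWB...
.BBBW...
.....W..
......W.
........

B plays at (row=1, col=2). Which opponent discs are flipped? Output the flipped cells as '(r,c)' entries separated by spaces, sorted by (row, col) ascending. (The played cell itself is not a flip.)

Dir NW: first cell '.' (not opp) -> no flip
Dir N: first cell '.' (not opp) -> no flip
Dir NE: first cell '.' (not opp) -> no flip
Dir W: first cell '.' (not opp) -> no flip
Dir E: first cell '.' (not opp) -> no flip
Dir SW: first cell '.' (not opp) -> no flip
Dir S: opp run (2,2) (3,2) capped by B -> flip
Dir SE: opp run (2,3) capped by B -> flip

Answer: (2,2) (2,3) (3,2)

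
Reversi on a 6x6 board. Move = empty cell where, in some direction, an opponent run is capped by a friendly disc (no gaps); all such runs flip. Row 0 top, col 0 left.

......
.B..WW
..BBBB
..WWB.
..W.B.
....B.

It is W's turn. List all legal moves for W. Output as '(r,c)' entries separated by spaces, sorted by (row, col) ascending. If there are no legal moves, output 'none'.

(0,0): flips 2 -> legal
(0,1): no bracket -> illegal
(0,2): no bracket -> illegal
(1,0): no bracket -> illegal
(1,2): flips 1 -> legal
(1,3): flips 1 -> legal
(2,0): no bracket -> illegal
(2,1): no bracket -> illegal
(3,1): no bracket -> illegal
(3,5): flips 2 -> legal
(4,3): no bracket -> illegal
(4,5): no bracket -> illegal
(5,3): no bracket -> illegal
(5,5): flips 1 -> legal

Answer: (0,0) (1,2) (1,3) (3,5) (5,5)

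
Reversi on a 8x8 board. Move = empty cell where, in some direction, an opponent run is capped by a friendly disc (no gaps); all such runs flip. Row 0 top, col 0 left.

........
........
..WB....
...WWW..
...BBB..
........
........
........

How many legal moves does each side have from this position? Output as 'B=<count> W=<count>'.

-- B to move --
(1,1): flips 2 -> legal
(1,2): no bracket -> illegal
(1,3): no bracket -> illegal
(2,1): flips 1 -> legal
(2,4): flips 1 -> legal
(2,5): flips 2 -> legal
(2,6): flips 1 -> legal
(3,1): no bracket -> illegal
(3,2): no bracket -> illegal
(3,6): no bracket -> illegal
(4,2): no bracket -> illegal
(4,6): no bracket -> illegal
B mobility = 5
-- W to move --
(1,2): flips 1 -> legal
(1,3): flips 1 -> legal
(1,4): no bracket -> illegal
(2,4): flips 1 -> legal
(3,2): no bracket -> illegal
(3,6): no bracket -> illegal
(4,2): no bracket -> illegal
(4,6): no bracket -> illegal
(5,2): flips 1 -> legal
(5,3): flips 2 -> legal
(5,4): flips 1 -> legal
(5,5): flips 2 -> legal
(5,6): flips 1 -> legal
W mobility = 8

Answer: B=5 W=8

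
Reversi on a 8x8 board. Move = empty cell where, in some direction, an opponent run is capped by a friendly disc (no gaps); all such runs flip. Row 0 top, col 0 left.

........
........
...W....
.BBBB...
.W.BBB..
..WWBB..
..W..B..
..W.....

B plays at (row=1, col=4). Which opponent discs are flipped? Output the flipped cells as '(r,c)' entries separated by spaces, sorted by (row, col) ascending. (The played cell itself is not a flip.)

Answer: (2,3)

Derivation:
Dir NW: first cell '.' (not opp) -> no flip
Dir N: first cell '.' (not opp) -> no flip
Dir NE: first cell '.' (not opp) -> no flip
Dir W: first cell '.' (not opp) -> no flip
Dir E: first cell '.' (not opp) -> no flip
Dir SW: opp run (2,3) capped by B -> flip
Dir S: first cell '.' (not opp) -> no flip
Dir SE: first cell '.' (not opp) -> no flip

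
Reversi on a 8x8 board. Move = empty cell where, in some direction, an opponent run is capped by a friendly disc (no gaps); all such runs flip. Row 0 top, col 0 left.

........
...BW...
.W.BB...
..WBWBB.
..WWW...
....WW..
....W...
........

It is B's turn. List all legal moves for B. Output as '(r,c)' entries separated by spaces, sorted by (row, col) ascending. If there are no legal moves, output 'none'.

Answer: (0,4) (0,5) (1,5) (3,1) (4,1) (4,5) (5,1) (5,3) (6,6) (7,4)

Derivation:
(0,3): no bracket -> illegal
(0,4): flips 1 -> legal
(0,5): flips 1 -> legal
(1,0): no bracket -> illegal
(1,1): no bracket -> illegal
(1,2): no bracket -> illegal
(1,5): flips 1 -> legal
(2,0): no bracket -> illegal
(2,2): no bracket -> illegal
(2,5): no bracket -> illegal
(3,0): no bracket -> illegal
(3,1): flips 1 -> legal
(4,1): flips 1 -> legal
(4,5): flips 1 -> legal
(4,6): no bracket -> illegal
(5,1): flips 1 -> legal
(5,2): no bracket -> illegal
(5,3): flips 2 -> legal
(5,6): no bracket -> illegal
(6,3): no bracket -> illegal
(6,5): no bracket -> illegal
(6,6): flips 2 -> legal
(7,3): no bracket -> illegal
(7,4): flips 4 -> legal
(7,5): no bracket -> illegal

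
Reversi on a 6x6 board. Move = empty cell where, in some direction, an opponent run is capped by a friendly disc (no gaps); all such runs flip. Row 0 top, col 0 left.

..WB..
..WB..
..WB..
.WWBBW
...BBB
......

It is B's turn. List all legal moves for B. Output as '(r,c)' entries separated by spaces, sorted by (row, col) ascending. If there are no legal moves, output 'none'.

Answer: (0,1) (1,1) (2,1) (2,5) (3,0) (4,0) (4,1)

Derivation:
(0,1): flips 2 -> legal
(1,1): flips 2 -> legal
(2,0): no bracket -> illegal
(2,1): flips 3 -> legal
(2,4): no bracket -> illegal
(2,5): flips 1 -> legal
(3,0): flips 2 -> legal
(4,0): flips 2 -> legal
(4,1): flips 1 -> legal
(4,2): no bracket -> illegal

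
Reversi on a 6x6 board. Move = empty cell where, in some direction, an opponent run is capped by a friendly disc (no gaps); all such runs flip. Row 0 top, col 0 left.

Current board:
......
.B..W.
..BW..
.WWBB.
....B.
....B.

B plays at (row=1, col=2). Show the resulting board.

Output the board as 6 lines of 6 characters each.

Place B at (1,2); scan 8 dirs for brackets.
Dir NW: first cell '.' (not opp) -> no flip
Dir N: first cell '.' (not opp) -> no flip
Dir NE: first cell '.' (not opp) -> no flip
Dir W: first cell 'B' (not opp) -> no flip
Dir E: first cell '.' (not opp) -> no flip
Dir SW: first cell '.' (not opp) -> no flip
Dir S: first cell 'B' (not opp) -> no flip
Dir SE: opp run (2,3) capped by B -> flip
All flips: (2,3)

Answer: ......
.BB.W.
..BB..
.WWBB.
....B.
....B.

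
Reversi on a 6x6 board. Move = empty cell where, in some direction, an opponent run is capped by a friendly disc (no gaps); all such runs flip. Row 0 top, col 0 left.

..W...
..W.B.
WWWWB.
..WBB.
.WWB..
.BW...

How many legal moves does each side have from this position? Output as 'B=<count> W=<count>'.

Answer: B=8 W=9

Derivation:
-- B to move --
(0,1): flips 2 -> legal
(0,3): no bracket -> illegal
(1,0): flips 2 -> legal
(1,1): flips 1 -> legal
(1,3): flips 1 -> legal
(3,0): no bracket -> illegal
(3,1): flips 2 -> legal
(4,0): flips 2 -> legal
(5,0): flips 3 -> legal
(5,3): flips 1 -> legal
B mobility = 8
-- W to move --
(0,3): no bracket -> illegal
(0,4): no bracket -> illegal
(0,5): flips 1 -> legal
(1,3): no bracket -> illegal
(1,5): flips 2 -> legal
(2,5): flips 3 -> legal
(3,5): flips 2 -> legal
(4,0): no bracket -> illegal
(4,4): flips 2 -> legal
(4,5): flips 1 -> legal
(5,0): flips 1 -> legal
(5,3): flips 2 -> legal
(5,4): flips 1 -> legal
W mobility = 9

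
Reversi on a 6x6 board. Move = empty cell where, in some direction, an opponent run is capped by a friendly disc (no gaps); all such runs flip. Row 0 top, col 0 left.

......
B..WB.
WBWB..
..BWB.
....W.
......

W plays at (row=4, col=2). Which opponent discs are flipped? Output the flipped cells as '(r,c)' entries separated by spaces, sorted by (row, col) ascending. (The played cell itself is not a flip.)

Dir NW: first cell '.' (not opp) -> no flip
Dir N: opp run (3,2) capped by W -> flip
Dir NE: first cell 'W' (not opp) -> no flip
Dir W: first cell '.' (not opp) -> no flip
Dir E: first cell '.' (not opp) -> no flip
Dir SW: first cell '.' (not opp) -> no flip
Dir S: first cell '.' (not opp) -> no flip
Dir SE: first cell '.' (not opp) -> no flip

Answer: (3,2)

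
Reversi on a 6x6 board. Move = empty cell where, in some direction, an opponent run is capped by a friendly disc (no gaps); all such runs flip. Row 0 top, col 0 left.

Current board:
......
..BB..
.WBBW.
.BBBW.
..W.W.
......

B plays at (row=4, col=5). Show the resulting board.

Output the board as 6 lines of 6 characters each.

Place B at (4,5); scan 8 dirs for brackets.
Dir NW: opp run (3,4) capped by B -> flip
Dir N: first cell '.' (not opp) -> no flip
Dir NE: edge -> no flip
Dir W: opp run (4,4), next='.' -> no flip
Dir E: edge -> no flip
Dir SW: first cell '.' (not opp) -> no flip
Dir S: first cell '.' (not opp) -> no flip
Dir SE: edge -> no flip
All flips: (3,4)

Answer: ......
..BB..
.WBBW.
.BBBB.
..W.WB
......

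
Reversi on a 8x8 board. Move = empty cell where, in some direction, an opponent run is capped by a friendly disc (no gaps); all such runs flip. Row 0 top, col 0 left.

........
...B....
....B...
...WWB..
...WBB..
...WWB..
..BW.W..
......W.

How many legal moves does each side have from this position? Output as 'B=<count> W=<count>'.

-- B to move --
(2,2): flips 1 -> legal
(2,3): flips 1 -> legal
(2,5): no bracket -> illegal
(3,2): flips 2 -> legal
(4,2): flips 2 -> legal
(5,2): flips 2 -> legal
(5,6): no bracket -> illegal
(6,4): flips 2 -> legal
(6,6): no bracket -> illegal
(6,7): no bracket -> illegal
(7,2): flips 2 -> legal
(7,3): no bracket -> illegal
(7,4): no bracket -> illegal
(7,5): flips 1 -> legal
(7,7): no bracket -> illegal
B mobility = 8
-- W to move --
(0,2): no bracket -> illegal
(0,3): no bracket -> illegal
(0,4): no bracket -> illegal
(1,2): no bracket -> illegal
(1,4): flips 1 -> legal
(1,5): flips 1 -> legal
(2,2): no bracket -> illegal
(2,3): no bracket -> illegal
(2,5): flips 3 -> legal
(2,6): flips 2 -> legal
(3,6): flips 2 -> legal
(4,6): flips 2 -> legal
(5,1): no bracket -> illegal
(5,2): no bracket -> illegal
(5,6): flips 2 -> legal
(6,1): flips 1 -> legal
(6,4): no bracket -> illegal
(6,6): flips 2 -> legal
(7,1): flips 1 -> legal
(7,2): no bracket -> illegal
(7,3): no bracket -> illegal
W mobility = 10

Answer: B=8 W=10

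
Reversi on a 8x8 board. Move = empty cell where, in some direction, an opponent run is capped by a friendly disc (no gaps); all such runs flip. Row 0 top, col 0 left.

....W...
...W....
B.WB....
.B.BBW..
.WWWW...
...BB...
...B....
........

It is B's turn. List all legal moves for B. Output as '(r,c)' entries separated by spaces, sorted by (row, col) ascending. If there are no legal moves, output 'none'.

Answer: (0,3) (1,1) (2,1) (2,6) (3,2) (3,6) (5,1) (5,2) (5,5)

Derivation:
(0,2): no bracket -> illegal
(0,3): flips 1 -> legal
(0,5): no bracket -> illegal
(1,1): flips 1 -> legal
(1,2): no bracket -> illegal
(1,4): no bracket -> illegal
(1,5): no bracket -> illegal
(2,1): flips 1 -> legal
(2,4): no bracket -> illegal
(2,5): no bracket -> illegal
(2,6): flips 2 -> legal
(3,0): no bracket -> illegal
(3,2): flips 1 -> legal
(3,6): flips 1 -> legal
(4,0): no bracket -> illegal
(4,5): no bracket -> illegal
(4,6): no bracket -> illegal
(5,0): no bracket -> illegal
(5,1): flips 2 -> legal
(5,2): flips 1 -> legal
(5,5): flips 1 -> legal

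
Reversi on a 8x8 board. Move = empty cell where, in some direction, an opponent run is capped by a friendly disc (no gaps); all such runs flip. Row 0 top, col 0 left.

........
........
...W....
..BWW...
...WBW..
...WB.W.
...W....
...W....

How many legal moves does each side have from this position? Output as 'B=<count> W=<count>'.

-- B to move --
(1,2): no bracket -> illegal
(1,3): no bracket -> illegal
(1,4): flips 1 -> legal
(2,2): flips 1 -> legal
(2,4): flips 1 -> legal
(2,5): no bracket -> illegal
(3,5): flips 2 -> legal
(3,6): flips 1 -> legal
(4,2): flips 1 -> legal
(4,6): flips 1 -> legal
(4,7): no bracket -> illegal
(5,2): flips 1 -> legal
(5,5): no bracket -> illegal
(5,7): no bracket -> illegal
(6,2): flips 1 -> legal
(6,4): no bracket -> illegal
(6,5): no bracket -> illegal
(6,6): no bracket -> illegal
(6,7): no bracket -> illegal
(7,2): flips 1 -> legal
(7,4): no bracket -> illegal
B mobility = 10
-- W to move --
(2,1): flips 1 -> legal
(2,2): no bracket -> illegal
(3,1): flips 1 -> legal
(3,5): flips 1 -> legal
(4,1): flips 1 -> legal
(4,2): no bracket -> illegal
(5,5): flips 2 -> legal
(6,4): flips 2 -> legal
(6,5): flips 1 -> legal
W mobility = 7

Answer: B=10 W=7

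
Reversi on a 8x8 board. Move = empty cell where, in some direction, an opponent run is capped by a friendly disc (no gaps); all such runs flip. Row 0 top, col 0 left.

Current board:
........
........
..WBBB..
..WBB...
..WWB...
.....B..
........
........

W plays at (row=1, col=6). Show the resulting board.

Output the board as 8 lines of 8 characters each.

Answer: ........
......W.
..WBBW..
..WBW...
..WWB...
.....B..
........
........

Derivation:
Place W at (1,6); scan 8 dirs for brackets.
Dir NW: first cell '.' (not opp) -> no flip
Dir N: first cell '.' (not opp) -> no flip
Dir NE: first cell '.' (not opp) -> no flip
Dir W: first cell '.' (not opp) -> no flip
Dir E: first cell '.' (not opp) -> no flip
Dir SW: opp run (2,5) (3,4) capped by W -> flip
Dir S: first cell '.' (not opp) -> no flip
Dir SE: first cell '.' (not opp) -> no flip
All flips: (2,5) (3,4)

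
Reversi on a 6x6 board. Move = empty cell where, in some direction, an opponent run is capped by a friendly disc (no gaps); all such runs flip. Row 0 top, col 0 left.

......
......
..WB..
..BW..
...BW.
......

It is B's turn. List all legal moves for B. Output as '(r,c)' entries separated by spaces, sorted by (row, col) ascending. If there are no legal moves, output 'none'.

(1,1): no bracket -> illegal
(1,2): flips 1 -> legal
(1,3): no bracket -> illegal
(2,1): flips 1 -> legal
(2,4): no bracket -> illegal
(3,1): no bracket -> illegal
(3,4): flips 1 -> legal
(3,5): no bracket -> illegal
(4,2): no bracket -> illegal
(4,5): flips 1 -> legal
(5,3): no bracket -> illegal
(5,4): no bracket -> illegal
(5,5): no bracket -> illegal

Answer: (1,2) (2,1) (3,4) (4,5)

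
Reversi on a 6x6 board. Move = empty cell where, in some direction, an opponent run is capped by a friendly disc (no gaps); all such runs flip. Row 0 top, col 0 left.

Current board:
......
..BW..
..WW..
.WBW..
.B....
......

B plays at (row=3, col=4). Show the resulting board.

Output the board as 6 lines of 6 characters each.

Place B at (3,4); scan 8 dirs for brackets.
Dir NW: opp run (2,3) capped by B -> flip
Dir N: first cell '.' (not opp) -> no flip
Dir NE: first cell '.' (not opp) -> no flip
Dir W: opp run (3,3) capped by B -> flip
Dir E: first cell '.' (not opp) -> no flip
Dir SW: first cell '.' (not opp) -> no flip
Dir S: first cell '.' (not opp) -> no flip
Dir SE: first cell '.' (not opp) -> no flip
All flips: (2,3) (3,3)

Answer: ......
..BW..
..WB..
.WBBB.
.B....
......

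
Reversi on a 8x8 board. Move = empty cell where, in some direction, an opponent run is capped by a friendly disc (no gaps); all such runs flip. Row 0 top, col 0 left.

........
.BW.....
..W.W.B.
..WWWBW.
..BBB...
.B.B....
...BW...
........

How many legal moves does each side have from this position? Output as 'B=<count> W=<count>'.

Answer: B=12 W=11

Derivation:
-- B to move --
(0,1): no bracket -> illegal
(0,2): flips 3 -> legal
(0,3): no bracket -> illegal
(1,3): flips 2 -> legal
(1,4): flips 2 -> legal
(1,5): flips 2 -> legal
(2,1): flips 1 -> legal
(2,3): flips 1 -> legal
(2,5): flips 1 -> legal
(2,7): no bracket -> illegal
(3,1): flips 3 -> legal
(3,7): flips 1 -> legal
(4,1): no bracket -> illegal
(4,5): no bracket -> illegal
(4,6): flips 1 -> legal
(4,7): no bracket -> illegal
(5,4): no bracket -> illegal
(5,5): no bracket -> illegal
(6,5): flips 1 -> legal
(7,3): no bracket -> illegal
(7,4): no bracket -> illegal
(7,5): flips 1 -> legal
B mobility = 12
-- W to move --
(0,0): flips 1 -> legal
(0,1): no bracket -> illegal
(0,2): no bracket -> illegal
(1,0): flips 1 -> legal
(1,5): no bracket -> illegal
(1,6): flips 1 -> legal
(1,7): no bracket -> illegal
(2,0): no bracket -> illegal
(2,1): no bracket -> illegal
(2,5): no bracket -> illegal
(2,7): no bracket -> illegal
(3,1): flips 2 -> legal
(3,7): no bracket -> illegal
(4,0): no bracket -> illegal
(4,1): no bracket -> illegal
(4,5): no bracket -> illegal
(4,6): flips 1 -> legal
(5,0): no bracket -> illegal
(5,2): flips 2 -> legal
(5,4): flips 2 -> legal
(5,5): flips 1 -> legal
(6,0): flips 2 -> legal
(6,1): no bracket -> illegal
(6,2): flips 1 -> legal
(7,2): no bracket -> illegal
(7,3): flips 3 -> legal
(7,4): no bracket -> illegal
W mobility = 11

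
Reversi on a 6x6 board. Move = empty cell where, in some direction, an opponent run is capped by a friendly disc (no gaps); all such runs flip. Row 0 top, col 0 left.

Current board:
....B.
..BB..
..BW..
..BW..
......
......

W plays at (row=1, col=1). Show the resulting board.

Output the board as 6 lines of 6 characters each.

Place W at (1,1); scan 8 dirs for brackets.
Dir NW: first cell '.' (not opp) -> no flip
Dir N: first cell '.' (not opp) -> no flip
Dir NE: first cell '.' (not opp) -> no flip
Dir W: first cell '.' (not opp) -> no flip
Dir E: opp run (1,2) (1,3), next='.' -> no flip
Dir SW: first cell '.' (not opp) -> no flip
Dir S: first cell '.' (not opp) -> no flip
Dir SE: opp run (2,2) capped by W -> flip
All flips: (2,2)

Answer: ....B.
.WBB..
..WW..
..BW..
......
......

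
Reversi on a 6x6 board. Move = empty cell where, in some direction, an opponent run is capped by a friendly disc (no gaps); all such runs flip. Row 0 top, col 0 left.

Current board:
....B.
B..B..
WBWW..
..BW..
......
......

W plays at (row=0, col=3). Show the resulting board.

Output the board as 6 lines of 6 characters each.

Answer: ...WB.
B..W..
WBWW..
..BW..
......
......

Derivation:
Place W at (0,3); scan 8 dirs for brackets.
Dir NW: edge -> no flip
Dir N: edge -> no flip
Dir NE: edge -> no flip
Dir W: first cell '.' (not opp) -> no flip
Dir E: opp run (0,4), next='.' -> no flip
Dir SW: first cell '.' (not opp) -> no flip
Dir S: opp run (1,3) capped by W -> flip
Dir SE: first cell '.' (not opp) -> no flip
All flips: (1,3)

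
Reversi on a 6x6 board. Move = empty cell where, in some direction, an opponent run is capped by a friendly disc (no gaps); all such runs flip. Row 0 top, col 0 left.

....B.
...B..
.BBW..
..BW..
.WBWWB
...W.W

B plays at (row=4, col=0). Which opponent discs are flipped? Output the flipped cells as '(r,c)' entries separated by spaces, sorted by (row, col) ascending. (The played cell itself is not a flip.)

Dir NW: edge -> no flip
Dir N: first cell '.' (not opp) -> no flip
Dir NE: first cell '.' (not opp) -> no flip
Dir W: edge -> no flip
Dir E: opp run (4,1) capped by B -> flip
Dir SW: edge -> no flip
Dir S: first cell '.' (not opp) -> no flip
Dir SE: first cell '.' (not opp) -> no flip

Answer: (4,1)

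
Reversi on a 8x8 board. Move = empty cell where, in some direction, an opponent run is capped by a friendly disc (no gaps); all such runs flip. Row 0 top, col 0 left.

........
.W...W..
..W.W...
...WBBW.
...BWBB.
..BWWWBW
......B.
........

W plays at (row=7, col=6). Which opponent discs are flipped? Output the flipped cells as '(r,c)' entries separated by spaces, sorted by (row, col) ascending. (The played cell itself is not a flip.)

Answer: (4,6) (5,6) (6,6)

Derivation:
Dir NW: first cell '.' (not opp) -> no flip
Dir N: opp run (6,6) (5,6) (4,6) capped by W -> flip
Dir NE: first cell '.' (not opp) -> no flip
Dir W: first cell '.' (not opp) -> no flip
Dir E: first cell '.' (not opp) -> no flip
Dir SW: edge -> no flip
Dir S: edge -> no flip
Dir SE: edge -> no flip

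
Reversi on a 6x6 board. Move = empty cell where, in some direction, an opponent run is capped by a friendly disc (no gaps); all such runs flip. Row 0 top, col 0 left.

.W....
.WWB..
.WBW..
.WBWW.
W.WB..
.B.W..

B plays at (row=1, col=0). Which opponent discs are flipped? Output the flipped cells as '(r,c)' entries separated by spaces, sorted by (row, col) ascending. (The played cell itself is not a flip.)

Dir NW: edge -> no flip
Dir N: first cell '.' (not opp) -> no flip
Dir NE: opp run (0,1), next=edge -> no flip
Dir W: edge -> no flip
Dir E: opp run (1,1) (1,2) capped by B -> flip
Dir SW: edge -> no flip
Dir S: first cell '.' (not opp) -> no flip
Dir SE: opp run (2,1) capped by B -> flip

Answer: (1,1) (1,2) (2,1)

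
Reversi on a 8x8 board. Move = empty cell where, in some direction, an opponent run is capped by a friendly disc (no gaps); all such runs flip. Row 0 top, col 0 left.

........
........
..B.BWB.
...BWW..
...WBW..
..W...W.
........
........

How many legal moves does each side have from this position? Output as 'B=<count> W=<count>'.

Answer: B=4 W=8

Derivation:
-- B to move --
(1,4): no bracket -> illegal
(1,5): no bracket -> illegal
(1,6): no bracket -> illegal
(2,3): no bracket -> illegal
(3,2): no bracket -> illegal
(3,6): flips 2 -> legal
(4,1): no bracket -> illegal
(4,2): flips 1 -> legal
(4,6): flips 2 -> legal
(4,7): no bracket -> illegal
(5,1): no bracket -> illegal
(5,3): flips 1 -> legal
(5,4): no bracket -> illegal
(5,5): no bracket -> illegal
(5,7): no bracket -> illegal
(6,1): no bracket -> illegal
(6,2): no bracket -> illegal
(6,3): no bracket -> illegal
(6,5): no bracket -> illegal
(6,6): no bracket -> illegal
(6,7): no bracket -> illegal
B mobility = 4
-- W to move --
(1,1): no bracket -> illegal
(1,2): no bracket -> illegal
(1,3): flips 1 -> legal
(1,4): flips 1 -> legal
(1,5): no bracket -> illegal
(1,6): no bracket -> illegal
(1,7): flips 1 -> legal
(2,1): no bracket -> illegal
(2,3): flips 2 -> legal
(2,7): flips 1 -> legal
(3,1): no bracket -> illegal
(3,2): flips 1 -> legal
(3,6): no bracket -> illegal
(3,7): no bracket -> illegal
(4,2): no bracket -> illegal
(5,3): flips 1 -> legal
(5,4): flips 1 -> legal
(5,5): no bracket -> illegal
W mobility = 8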